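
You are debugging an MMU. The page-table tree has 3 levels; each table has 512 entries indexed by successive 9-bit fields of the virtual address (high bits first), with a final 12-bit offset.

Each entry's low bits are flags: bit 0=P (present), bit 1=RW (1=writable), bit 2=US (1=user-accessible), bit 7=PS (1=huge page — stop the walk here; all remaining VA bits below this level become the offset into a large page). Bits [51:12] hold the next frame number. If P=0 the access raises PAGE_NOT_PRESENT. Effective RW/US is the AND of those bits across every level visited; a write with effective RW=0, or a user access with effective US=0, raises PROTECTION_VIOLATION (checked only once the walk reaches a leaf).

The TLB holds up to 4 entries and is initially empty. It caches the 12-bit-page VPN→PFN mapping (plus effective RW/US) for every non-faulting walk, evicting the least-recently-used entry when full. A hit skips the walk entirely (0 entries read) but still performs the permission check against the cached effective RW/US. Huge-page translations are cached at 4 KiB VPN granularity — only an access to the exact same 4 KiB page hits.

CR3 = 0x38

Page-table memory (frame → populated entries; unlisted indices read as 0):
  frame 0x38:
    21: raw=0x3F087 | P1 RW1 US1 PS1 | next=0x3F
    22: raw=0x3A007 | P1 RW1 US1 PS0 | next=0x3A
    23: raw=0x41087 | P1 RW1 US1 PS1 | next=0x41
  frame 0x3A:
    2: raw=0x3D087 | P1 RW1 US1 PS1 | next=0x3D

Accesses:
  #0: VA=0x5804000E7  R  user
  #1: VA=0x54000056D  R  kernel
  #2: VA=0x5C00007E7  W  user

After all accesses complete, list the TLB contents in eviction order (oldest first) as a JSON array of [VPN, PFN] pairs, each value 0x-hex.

Trace:
#0 VA=0x5804000E7 (r,user):
  L0 @0x38[22] → 0x3A007  P=1,RW=1,US=1,PS=0
  L1 @0x3A[2] → 0x3D087  P=1,RW=1,US=1,PS=1
  ⇒ phys 0x3D0E7 (huge @L1)  [2 reads]
#1 VA=0x54000056D (r,kernel):
  L0 @0x38[21] → 0x3F087  P=1,RW=1,US=1,PS=1
  ⇒ phys 0x3F56D (huge @L0)  [1 reads]
#2 VA=0x5C00007E7 (w,user):
  L0 @0x38[23] → 0x41087  P=1,RW=1,US=1,PS=1
  ⇒ phys 0x417E7 (huge @L0)  [1 reads]

TLB: [["0x580400", "0x3D"], ["0x540000", "0x3F"], ["0x5C0000", "0x41"]]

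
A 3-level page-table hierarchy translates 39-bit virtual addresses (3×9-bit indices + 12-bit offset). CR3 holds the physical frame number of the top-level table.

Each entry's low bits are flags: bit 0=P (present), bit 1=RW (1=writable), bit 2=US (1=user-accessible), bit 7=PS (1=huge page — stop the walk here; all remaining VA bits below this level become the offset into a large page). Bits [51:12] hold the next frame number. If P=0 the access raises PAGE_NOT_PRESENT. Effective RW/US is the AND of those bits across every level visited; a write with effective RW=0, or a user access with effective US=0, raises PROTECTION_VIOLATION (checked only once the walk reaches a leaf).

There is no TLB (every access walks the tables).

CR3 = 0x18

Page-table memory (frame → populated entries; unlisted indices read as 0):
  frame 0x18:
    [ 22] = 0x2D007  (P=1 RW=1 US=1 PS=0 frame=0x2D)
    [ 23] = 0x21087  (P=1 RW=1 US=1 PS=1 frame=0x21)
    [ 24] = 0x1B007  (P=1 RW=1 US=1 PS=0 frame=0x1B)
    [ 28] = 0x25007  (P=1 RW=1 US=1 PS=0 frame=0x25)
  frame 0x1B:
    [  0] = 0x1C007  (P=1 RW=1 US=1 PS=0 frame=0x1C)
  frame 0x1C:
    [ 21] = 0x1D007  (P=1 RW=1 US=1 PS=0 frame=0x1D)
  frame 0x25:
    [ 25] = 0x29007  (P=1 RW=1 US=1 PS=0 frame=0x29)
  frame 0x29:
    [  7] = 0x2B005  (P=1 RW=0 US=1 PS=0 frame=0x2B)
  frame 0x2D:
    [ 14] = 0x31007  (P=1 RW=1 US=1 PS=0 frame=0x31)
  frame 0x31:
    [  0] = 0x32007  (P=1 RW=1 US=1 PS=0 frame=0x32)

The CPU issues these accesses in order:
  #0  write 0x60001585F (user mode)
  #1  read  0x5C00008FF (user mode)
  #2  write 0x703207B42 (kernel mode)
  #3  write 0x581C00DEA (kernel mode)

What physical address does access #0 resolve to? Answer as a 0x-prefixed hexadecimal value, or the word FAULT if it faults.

Walk each access:
#0 VA=0x60001585F (w,user):
  lvl0: tbl 0x18, slot 24 ⇒ 0x1B007 (P1/RW1/US1/PS0)
  lvl1: tbl 0x1B, slot 0 ⇒ 0x1C007 (P1/RW1/US1/PS0)
  lvl2: tbl 0x1C, slot 21 ⇒ 0x1D007 (P1/RW1/US1/PS0)
  ⇒ phys 0x1D85F  [3 reads]
#1 VA=0x5C00008FF (r,user):
  lvl0: tbl 0x18, slot 23 ⇒ 0x21087 (P1/RW1/US1/PS1)
  ⇒ phys 0x218FF (huge @L0)  [1 reads]
#2 VA=0x703207B42 (w,kernel):
  lvl0: tbl 0x18, slot 28 ⇒ 0x25007 (P1/RW1/US1/PS0)
  lvl1: tbl 0x25, slot 25 ⇒ 0x29007 (P1/RW1/US1/PS0)
  lvl2: tbl 0x29, slot 7 ⇒ 0x2B005 (P1/RW0/US1/PS0)
  → PROTECTION_VIOLATION  (3 entries read)
#3 VA=0x581C00DEA (w,kernel):
  lvl0: tbl 0x18, slot 22 ⇒ 0x2D007 (P1/RW1/US1/PS0)
  lvl1: tbl 0x2D, slot 14 ⇒ 0x31007 (P1/RW1/US1/PS0)
  lvl2: tbl 0x31, slot 0 ⇒ 0x32007 (P1/RW1/US1/PS0)
  ⇒ phys 0x32DEA  [3 reads]

Access #0 PA: 0x1D85F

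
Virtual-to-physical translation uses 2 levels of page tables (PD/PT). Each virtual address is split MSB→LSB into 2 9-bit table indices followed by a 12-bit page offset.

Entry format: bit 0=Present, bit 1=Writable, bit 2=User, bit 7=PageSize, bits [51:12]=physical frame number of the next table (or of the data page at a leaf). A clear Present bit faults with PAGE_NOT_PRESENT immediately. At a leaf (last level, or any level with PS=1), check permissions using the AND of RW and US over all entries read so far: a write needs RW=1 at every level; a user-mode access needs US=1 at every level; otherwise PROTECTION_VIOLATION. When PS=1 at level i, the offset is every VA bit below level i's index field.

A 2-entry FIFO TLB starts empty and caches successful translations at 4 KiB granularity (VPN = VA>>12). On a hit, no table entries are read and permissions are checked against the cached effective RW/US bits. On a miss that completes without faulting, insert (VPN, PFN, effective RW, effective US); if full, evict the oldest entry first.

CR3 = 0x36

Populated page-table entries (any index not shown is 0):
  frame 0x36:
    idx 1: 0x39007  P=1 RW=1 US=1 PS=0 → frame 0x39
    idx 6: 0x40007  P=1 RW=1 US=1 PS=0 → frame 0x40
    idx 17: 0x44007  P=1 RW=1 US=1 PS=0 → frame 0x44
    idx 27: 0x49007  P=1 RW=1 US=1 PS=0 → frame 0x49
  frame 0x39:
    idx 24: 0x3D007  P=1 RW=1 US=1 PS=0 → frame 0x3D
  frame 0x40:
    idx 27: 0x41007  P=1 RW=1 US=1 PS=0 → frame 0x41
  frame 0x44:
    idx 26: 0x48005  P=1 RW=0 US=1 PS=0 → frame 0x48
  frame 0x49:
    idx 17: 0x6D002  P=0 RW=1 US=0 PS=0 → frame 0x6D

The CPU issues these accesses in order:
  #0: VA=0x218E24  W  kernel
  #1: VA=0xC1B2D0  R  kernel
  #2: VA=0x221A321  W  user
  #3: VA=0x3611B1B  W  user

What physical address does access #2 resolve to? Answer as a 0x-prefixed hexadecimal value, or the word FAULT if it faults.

Walk each access:
#0 VA=0x218E24 (w,kernel):
  L0: frame=0x36 idx=1 entry=0x39007 [P=1 RW=1 US=1 PS=0]
  L1: frame=0x39 idx=24 entry=0x3D007 [P=1 RW=1 US=1 PS=0]
  ✓ 0x3DE24  — 2 lookups
#1 VA=0xC1B2D0 (r,kernel):
  L0: frame=0x36 idx=6 entry=0x40007 [P=1 RW=1 US=1 PS=0]
  L1: frame=0x40 idx=27 entry=0x41007 [P=1 RW=1 US=1 PS=0]
  ✓ 0x412D0  — 2 lookups
#2 VA=0x221A321 (w,user):
  L0: frame=0x36 idx=17 entry=0x44007 [P=1 RW=1 US=1 PS=0]
  L1: frame=0x44 idx=26 entry=0x48005 [P=1 RW=0 US=1 PS=0]
  ✗ PROTECTION_VIOLATION  [2 reads]
#3 VA=0x3611B1B (w,user):
  L0: frame=0x36 idx=27 entry=0x49007 [P=1 RW=1 US=1 PS=0]
  L1: frame=0x49 idx=17 entry=0x6D002 [P=0 RW=1 US=0 PS=0]
  ✗ PAGE_NOT_PRESENT  [2 reads]

Access #2 PA: FAULT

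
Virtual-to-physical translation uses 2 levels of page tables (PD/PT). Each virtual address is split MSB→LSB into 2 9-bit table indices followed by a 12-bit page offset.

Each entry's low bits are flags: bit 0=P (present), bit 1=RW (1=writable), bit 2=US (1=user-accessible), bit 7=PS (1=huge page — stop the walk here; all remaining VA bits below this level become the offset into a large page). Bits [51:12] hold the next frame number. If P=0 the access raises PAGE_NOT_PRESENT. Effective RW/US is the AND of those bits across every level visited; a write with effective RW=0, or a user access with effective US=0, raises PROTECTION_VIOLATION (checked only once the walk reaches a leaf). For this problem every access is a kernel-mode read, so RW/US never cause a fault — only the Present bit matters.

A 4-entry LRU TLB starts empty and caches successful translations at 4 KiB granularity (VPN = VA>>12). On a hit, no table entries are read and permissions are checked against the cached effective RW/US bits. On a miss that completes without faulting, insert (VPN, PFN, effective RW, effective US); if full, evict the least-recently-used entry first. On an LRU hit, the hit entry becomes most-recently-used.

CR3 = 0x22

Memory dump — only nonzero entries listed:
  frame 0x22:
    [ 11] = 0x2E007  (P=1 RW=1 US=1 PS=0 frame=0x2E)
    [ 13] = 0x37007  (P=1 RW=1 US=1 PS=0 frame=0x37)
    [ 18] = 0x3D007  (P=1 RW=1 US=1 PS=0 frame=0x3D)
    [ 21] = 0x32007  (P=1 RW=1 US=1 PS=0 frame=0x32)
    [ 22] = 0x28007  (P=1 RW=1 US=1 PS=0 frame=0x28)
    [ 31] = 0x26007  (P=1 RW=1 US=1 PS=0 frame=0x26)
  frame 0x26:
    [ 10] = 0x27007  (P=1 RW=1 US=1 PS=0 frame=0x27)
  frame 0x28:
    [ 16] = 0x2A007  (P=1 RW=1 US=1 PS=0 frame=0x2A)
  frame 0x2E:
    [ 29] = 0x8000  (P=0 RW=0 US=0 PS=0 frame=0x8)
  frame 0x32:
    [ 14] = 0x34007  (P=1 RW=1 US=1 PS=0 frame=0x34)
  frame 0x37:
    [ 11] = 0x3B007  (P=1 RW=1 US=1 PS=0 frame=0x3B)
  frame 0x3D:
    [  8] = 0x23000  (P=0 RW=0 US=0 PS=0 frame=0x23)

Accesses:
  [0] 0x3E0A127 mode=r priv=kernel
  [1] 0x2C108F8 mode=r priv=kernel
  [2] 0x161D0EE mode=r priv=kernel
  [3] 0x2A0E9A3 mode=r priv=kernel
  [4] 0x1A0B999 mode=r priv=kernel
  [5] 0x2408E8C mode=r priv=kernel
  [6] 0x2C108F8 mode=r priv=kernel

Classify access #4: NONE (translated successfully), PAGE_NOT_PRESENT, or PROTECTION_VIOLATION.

Trace:
#0 VA=0x3E0A127 (r,kernel):
  lvl0: tbl 0x22, slot 31 ⇒ 0x26007 (P1/RW1/US1/PS0)
  lvl1: tbl 0x26, slot 10 ⇒ 0x27007 (P1/RW1/US1/PS0)
  → PA=0x27127  (2 entries read)
#1 VA=0x2C108F8 (r,kernel):
  lvl0: tbl 0x22, slot 22 ⇒ 0x28007 (P1/RW1/US1/PS0)
  lvl1: tbl 0x28, slot 16 ⇒ 0x2A007 (P1/RW1/US1/PS0)
  → PA=0x2A8F8  (2 entries read)
#2 VA=0x161D0EE (r,kernel):
  lvl0: tbl 0x22, slot 11 ⇒ 0x2E007 (P1/RW1/US1/PS0)
  lvl1: tbl 0x2E, slot 29 ⇒ 0x8000 (P0/RW0/US0/PS0)
  ✗ PAGE_NOT_PRESENT  [2 reads]
#3 VA=0x2A0E9A3 (r,kernel):
  lvl0: tbl 0x22, slot 21 ⇒ 0x32007 (P1/RW1/US1/PS0)
  lvl1: tbl 0x32, slot 14 ⇒ 0x34007 (P1/RW1/US1/PS0)
  → PA=0x349A3  (2 entries read)
#4 VA=0x1A0B999 (r,kernel):
  lvl0: tbl 0x22, slot 13 ⇒ 0x37007 (P1/RW1/US1/PS0)
  lvl1: tbl 0x37, slot 11 ⇒ 0x3B007 (P1/RW1/US1/PS0)
  → PA=0x3B999  (2 entries read)
#5 VA=0x2408E8C (r,kernel):
  lvl0: tbl 0x22, slot 18 ⇒ 0x3D007 (P1/RW1/US1/PS0)
  lvl1: tbl 0x3D, slot 8 ⇒ 0x23000 (P0/RW0/US0/PS0)
  ✗ PAGE_NOT_PRESENT  [2 reads]
#6 VA=0x2C108F8 (r,kernel):
  TLB hit vpn=0x2C10 → PA=0x2A8F8

Access #4 fault: NONE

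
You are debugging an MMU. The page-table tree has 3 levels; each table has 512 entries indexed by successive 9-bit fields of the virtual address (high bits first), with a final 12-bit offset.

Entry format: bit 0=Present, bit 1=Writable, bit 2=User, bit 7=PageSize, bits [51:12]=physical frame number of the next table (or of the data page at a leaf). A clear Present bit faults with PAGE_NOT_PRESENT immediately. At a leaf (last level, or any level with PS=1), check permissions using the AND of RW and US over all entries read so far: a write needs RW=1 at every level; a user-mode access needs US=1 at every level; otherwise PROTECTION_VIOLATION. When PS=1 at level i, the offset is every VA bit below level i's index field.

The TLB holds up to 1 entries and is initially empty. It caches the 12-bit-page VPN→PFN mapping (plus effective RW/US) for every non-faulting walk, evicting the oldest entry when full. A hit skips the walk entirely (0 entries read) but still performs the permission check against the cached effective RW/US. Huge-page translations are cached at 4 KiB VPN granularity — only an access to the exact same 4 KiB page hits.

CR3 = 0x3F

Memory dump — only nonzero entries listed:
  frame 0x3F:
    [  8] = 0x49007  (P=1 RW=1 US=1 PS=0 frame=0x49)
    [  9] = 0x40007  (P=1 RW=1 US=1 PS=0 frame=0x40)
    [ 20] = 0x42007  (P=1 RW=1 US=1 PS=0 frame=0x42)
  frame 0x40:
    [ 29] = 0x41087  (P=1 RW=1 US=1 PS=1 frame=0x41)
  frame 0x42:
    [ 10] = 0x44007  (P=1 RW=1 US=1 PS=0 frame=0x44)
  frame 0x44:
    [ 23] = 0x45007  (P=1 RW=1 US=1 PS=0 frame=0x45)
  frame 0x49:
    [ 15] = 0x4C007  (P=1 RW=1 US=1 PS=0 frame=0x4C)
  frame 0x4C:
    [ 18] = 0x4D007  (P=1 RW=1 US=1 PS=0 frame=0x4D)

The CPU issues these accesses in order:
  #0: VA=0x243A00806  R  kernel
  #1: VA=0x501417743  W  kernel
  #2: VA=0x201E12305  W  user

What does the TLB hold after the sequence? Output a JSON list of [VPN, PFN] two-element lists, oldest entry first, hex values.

Walk each access:
#0 VA=0x243A00806 (r,kernel):
  L0 @0x3F[9] → 0x40007  P=1,RW=1,US=1,PS=0
  L1 @0x40[29] → 0x41087  P=1,RW=1,US=1,PS=1
  ⇒ phys 0x41806 (huge @L1)  [2 reads]
#1 VA=0x501417743 (w,kernel):
  L0 @0x3F[20] → 0x42007  P=1,RW=1,US=1,PS=0
  L1 @0x42[10] → 0x44007  P=1,RW=1,US=1,PS=0
  L2 @0x44[23] → 0x45007  P=1,RW=1,US=1,PS=0
  ⇒ phys 0x45743  [3 reads]
#2 VA=0x201E12305 (w,user):
  L0 @0x3F[8] → 0x49007  P=1,RW=1,US=1,PS=0
  L1 @0x49[15] → 0x4C007  P=1,RW=1,US=1,PS=0
  L2 @0x4C[18] → 0x4D007  P=1,RW=1,US=1,PS=0
  ⇒ phys 0x4D305  [3 reads]

TLB: [["0x201E12", "0x4D"]]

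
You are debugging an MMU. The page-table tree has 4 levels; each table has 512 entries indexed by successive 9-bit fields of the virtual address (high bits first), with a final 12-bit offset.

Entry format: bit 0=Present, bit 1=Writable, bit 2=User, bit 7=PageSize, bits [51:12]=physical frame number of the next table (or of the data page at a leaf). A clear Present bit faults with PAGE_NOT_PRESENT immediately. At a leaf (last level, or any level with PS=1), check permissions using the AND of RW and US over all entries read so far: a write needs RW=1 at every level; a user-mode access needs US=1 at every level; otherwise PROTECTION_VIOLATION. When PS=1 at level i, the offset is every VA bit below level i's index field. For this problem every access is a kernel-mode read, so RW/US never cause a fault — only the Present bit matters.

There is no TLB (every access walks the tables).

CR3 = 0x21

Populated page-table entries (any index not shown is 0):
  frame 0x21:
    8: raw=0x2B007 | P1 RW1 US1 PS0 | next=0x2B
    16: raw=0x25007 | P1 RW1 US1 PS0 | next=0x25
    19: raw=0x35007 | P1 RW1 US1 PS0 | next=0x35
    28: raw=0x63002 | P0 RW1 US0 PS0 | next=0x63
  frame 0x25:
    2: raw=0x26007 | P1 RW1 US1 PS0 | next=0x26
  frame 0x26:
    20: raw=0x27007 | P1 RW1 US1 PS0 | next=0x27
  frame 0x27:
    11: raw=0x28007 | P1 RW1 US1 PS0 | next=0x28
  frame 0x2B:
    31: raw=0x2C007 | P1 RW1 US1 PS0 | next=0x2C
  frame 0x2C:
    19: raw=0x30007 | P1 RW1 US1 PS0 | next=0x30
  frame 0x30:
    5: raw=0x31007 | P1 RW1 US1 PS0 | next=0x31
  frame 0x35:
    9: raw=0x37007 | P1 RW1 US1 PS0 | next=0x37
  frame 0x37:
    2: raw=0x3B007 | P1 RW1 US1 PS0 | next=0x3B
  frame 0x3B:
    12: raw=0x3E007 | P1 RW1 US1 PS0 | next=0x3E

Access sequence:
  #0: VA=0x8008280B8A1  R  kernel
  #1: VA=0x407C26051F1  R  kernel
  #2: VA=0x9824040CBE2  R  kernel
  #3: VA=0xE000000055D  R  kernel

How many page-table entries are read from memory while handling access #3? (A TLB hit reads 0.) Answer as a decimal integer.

Per-access translation:
#0 VA=0x8008280B8A1 (r,kernel):
  L0 @0x21[16] → 0x25007  P=1,RW=1,US=1,PS=0
  L1 @0x25[2] → 0x26007  P=1,RW=1,US=1,PS=0
  L2 @0x26[20] → 0x27007  P=1,RW=1,US=1,PS=0
  L3 @0x27[11] → 0x28007  P=1,RW=1,US=1,PS=0
  → PA=0x288A1  (4 entries read)
#1 VA=0x407C26051F1 (r,kernel):
  L0 @0x21[8] → 0x2B007  P=1,RW=1,US=1,PS=0
  L1 @0x2B[31] → 0x2C007  P=1,RW=1,US=1,PS=0
  L2 @0x2C[19] → 0x30007  P=1,RW=1,US=1,PS=0
  L3 @0x30[5] → 0x31007  P=1,RW=1,US=1,PS=0
  → PA=0x311F1  (4 entries read)
#2 VA=0x9824040CBE2 (r,kernel):
  L0 @0x21[19] → 0x35007  P=1,RW=1,US=1,PS=0
  L1 @0x35[9] → 0x37007  P=1,RW=1,US=1,PS=0
  L2 @0x37[2] → 0x3B007  P=1,RW=1,US=1,PS=0
  L3 @0x3B[12] → 0x3E007  P=1,RW=1,US=1,PS=0
  → PA=0x3EBE2  (4 entries read)
#3 VA=0xE000000055D (r,kernel):
  L0 @0x21[28] → 0x63002  P=0,RW=1,US=0,PS=0
  ✗ PAGE_NOT_PRESENT  [1 reads]

Entries read for #3: 1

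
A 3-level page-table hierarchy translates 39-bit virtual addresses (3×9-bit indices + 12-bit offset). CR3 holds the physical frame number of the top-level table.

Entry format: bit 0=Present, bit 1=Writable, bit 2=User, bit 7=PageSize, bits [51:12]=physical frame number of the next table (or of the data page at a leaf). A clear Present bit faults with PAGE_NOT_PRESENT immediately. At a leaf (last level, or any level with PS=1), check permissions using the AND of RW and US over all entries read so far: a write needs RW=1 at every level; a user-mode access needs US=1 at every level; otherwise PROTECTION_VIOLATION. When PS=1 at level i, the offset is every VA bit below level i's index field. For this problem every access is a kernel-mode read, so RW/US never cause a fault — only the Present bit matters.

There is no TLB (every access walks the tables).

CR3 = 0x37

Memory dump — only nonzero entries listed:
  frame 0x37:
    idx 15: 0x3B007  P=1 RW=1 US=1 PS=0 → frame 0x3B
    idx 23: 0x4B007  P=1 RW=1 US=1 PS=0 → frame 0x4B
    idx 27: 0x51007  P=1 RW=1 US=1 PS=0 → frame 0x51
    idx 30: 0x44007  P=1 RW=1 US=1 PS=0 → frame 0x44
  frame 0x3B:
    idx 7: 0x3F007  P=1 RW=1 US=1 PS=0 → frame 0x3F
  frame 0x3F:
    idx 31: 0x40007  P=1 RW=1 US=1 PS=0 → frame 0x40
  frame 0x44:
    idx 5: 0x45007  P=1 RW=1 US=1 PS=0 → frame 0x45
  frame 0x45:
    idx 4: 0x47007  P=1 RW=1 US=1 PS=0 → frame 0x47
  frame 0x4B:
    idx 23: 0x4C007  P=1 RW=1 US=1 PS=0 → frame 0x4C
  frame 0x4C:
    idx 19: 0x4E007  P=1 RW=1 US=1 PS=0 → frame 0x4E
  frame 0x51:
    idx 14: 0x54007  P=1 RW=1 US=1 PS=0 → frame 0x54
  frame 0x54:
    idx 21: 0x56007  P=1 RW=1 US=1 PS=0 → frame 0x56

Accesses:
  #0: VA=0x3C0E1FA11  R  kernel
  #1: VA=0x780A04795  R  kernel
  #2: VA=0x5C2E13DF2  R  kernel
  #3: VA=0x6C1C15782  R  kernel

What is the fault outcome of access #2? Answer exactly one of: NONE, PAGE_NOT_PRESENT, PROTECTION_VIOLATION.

Per-access translation:
#0 VA=0x3C0E1FA11 (r,kernel):
  L0 @0x37[15] → 0x3B007  P=1,RW=1,US=1,PS=0
  L1 @0x3B[7] → 0x3F007  P=1,RW=1,US=1,PS=0
  L2 @0x3F[31] → 0x40007  P=1,RW=1,US=1,PS=0
  → PA=0x40A11  (3 entries read)
#1 VA=0x780A04795 (r,kernel):
  L0 @0x37[30] → 0x44007  P=1,RW=1,US=1,PS=0
  L1 @0x44[5] → 0x45007  P=1,RW=1,US=1,PS=0
  L2 @0x45[4] → 0x47007  P=1,RW=1,US=1,PS=0
  → PA=0x47795  (3 entries read)
#2 VA=0x5C2E13DF2 (r,kernel):
  L0 @0x37[23] → 0x4B007  P=1,RW=1,US=1,PS=0
  L1 @0x4B[23] → 0x4C007  P=1,RW=1,US=1,PS=0
  L2 @0x4C[19] → 0x4E007  P=1,RW=1,US=1,PS=0
  → PA=0x4EDF2  (3 entries read)
#3 VA=0x6C1C15782 (r,kernel):
  L0 @0x37[27] → 0x51007  P=1,RW=1,US=1,PS=0
  L1 @0x51[14] → 0x54007  P=1,RW=1,US=1,PS=0
  L2 @0x54[21] → 0x56007  P=1,RW=1,US=1,PS=0
  → PA=0x56782  (3 entries read)

Access #2 fault: NONE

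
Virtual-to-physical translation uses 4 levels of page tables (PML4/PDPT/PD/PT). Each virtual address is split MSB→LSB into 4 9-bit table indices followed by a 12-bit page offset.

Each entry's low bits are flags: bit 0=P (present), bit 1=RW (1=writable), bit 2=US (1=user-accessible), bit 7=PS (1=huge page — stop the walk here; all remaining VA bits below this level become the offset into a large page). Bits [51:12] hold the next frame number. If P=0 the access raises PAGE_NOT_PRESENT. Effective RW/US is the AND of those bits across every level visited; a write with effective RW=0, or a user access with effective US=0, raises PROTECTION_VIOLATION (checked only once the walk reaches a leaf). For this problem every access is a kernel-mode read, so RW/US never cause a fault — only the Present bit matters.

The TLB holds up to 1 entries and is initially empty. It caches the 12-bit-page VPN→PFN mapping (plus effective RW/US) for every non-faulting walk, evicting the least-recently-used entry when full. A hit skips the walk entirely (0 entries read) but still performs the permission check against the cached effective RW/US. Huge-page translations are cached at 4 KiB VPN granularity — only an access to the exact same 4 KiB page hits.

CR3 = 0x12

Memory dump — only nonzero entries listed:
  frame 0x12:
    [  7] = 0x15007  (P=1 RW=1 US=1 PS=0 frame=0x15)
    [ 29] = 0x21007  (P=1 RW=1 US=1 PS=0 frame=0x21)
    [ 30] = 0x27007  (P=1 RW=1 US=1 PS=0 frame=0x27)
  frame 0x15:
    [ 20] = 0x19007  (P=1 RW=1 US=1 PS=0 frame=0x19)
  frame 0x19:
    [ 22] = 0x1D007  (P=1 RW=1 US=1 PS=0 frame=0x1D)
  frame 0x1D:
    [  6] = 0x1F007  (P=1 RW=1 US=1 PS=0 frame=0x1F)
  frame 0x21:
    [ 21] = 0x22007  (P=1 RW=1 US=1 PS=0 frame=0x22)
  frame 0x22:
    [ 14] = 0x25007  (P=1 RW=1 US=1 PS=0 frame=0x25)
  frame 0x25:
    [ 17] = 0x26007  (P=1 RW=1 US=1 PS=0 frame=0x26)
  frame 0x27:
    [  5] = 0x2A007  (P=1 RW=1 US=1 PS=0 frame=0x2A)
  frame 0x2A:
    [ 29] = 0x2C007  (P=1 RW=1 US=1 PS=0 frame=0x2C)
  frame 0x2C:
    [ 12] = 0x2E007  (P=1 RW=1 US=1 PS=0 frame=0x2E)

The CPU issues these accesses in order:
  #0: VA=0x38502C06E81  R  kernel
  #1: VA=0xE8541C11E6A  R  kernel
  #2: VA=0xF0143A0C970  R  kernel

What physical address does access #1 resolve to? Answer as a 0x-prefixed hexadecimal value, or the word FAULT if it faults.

Trace:
#0 VA=0x38502C06E81 (r,kernel):
  lvl0: tbl 0x12, slot 7 ⇒ 0x15007 (P1/RW1/US1/PS0)
  lvl1: tbl 0x15, slot 20 ⇒ 0x19007 (P1/RW1/US1/PS0)
  lvl2: tbl 0x19, slot 22 ⇒ 0x1D007 (P1/RW1/US1/PS0)
  lvl3: tbl 0x1D, slot 6 ⇒ 0x1F007 (P1/RW1/US1/PS0)
  ⇒ phys 0x1FE81  [4 reads]
#1 VA=0xE8541C11E6A (r,kernel):
  lvl0: tbl 0x12, slot 29 ⇒ 0x21007 (P1/RW1/US1/PS0)
  lvl1: tbl 0x21, slot 21 ⇒ 0x22007 (P1/RW1/US1/PS0)
  lvl2: tbl 0x22, slot 14 ⇒ 0x25007 (P1/RW1/US1/PS0)
  lvl3: tbl 0x25, slot 17 ⇒ 0x26007 (P1/RW1/US1/PS0)
  ⇒ phys 0x26E6A  [4 reads]
#2 VA=0xF0143A0C970 (r,kernel):
  lvl0: tbl 0x12, slot 30 ⇒ 0x27007 (P1/RW1/US1/PS0)
  lvl1: tbl 0x27, slot 5 ⇒ 0x2A007 (P1/RW1/US1/PS0)
  lvl2: tbl 0x2A, slot 29 ⇒ 0x2C007 (P1/RW1/US1/PS0)
  lvl3: tbl 0x2C, slot 12 ⇒ 0x2E007 (P1/RW1/US1/PS0)
  ⇒ phys 0x2E970  [4 reads]

Access #1 PA: 0x26E6A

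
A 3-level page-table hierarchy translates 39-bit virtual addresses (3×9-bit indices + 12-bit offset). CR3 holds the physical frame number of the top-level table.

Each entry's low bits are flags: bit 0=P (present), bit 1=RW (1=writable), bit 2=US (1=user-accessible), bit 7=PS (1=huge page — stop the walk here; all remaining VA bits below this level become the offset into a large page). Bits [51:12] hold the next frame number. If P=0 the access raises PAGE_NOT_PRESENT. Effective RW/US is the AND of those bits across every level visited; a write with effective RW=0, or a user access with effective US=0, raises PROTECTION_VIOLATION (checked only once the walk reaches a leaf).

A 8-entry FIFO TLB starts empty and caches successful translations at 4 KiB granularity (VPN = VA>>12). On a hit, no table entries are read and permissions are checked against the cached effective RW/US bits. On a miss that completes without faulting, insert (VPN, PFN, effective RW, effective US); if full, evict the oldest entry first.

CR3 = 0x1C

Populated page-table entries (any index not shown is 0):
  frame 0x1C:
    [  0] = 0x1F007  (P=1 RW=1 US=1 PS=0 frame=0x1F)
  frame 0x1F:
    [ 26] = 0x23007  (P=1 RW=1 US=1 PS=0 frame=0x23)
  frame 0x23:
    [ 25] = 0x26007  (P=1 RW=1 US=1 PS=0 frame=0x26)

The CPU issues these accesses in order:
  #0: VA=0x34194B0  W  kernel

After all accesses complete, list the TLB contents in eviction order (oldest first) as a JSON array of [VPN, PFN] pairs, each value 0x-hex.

Per-access translation:
#0 VA=0x34194B0 (w,kernel):
  [0] read 0x1C idx=0: raw=0x1F007 flags P=1 W=1 U=1 S=0
  [1] read 0x1F idx=26: raw=0x23007 flags P=1 W=1 U=1 S=0
  [2] read 0x23 idx=25: raw=0x26007 flags P=1 W=1 U=1 S=0
  ✓ 0x264B0  — 3 lookups

TLB: [["0x3419", "0x26"]]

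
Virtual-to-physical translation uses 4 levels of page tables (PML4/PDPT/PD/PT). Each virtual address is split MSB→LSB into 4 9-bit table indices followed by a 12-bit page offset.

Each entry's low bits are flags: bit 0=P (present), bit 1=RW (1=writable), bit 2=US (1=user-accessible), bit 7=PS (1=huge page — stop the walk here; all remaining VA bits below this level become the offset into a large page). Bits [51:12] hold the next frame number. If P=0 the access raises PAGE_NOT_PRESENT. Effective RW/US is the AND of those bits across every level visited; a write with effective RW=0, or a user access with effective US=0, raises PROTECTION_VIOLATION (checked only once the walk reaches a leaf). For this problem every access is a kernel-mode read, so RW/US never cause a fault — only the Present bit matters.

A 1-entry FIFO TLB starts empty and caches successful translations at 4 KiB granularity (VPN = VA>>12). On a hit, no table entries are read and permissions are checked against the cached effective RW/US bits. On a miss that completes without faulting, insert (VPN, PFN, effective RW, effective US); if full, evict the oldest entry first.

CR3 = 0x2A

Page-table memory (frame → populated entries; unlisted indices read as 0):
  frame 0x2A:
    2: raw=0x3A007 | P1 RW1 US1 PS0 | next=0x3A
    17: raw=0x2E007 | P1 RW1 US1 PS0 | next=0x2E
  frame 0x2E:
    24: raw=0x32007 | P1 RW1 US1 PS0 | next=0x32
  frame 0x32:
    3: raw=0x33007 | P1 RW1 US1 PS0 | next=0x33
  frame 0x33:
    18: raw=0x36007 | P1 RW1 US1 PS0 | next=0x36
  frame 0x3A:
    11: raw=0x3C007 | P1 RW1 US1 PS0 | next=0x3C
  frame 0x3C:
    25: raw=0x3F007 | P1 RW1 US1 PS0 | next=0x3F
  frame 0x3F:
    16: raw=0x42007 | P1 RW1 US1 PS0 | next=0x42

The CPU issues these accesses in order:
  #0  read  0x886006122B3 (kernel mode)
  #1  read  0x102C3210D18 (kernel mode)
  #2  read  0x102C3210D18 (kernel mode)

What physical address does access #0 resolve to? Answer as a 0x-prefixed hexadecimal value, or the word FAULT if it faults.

Trace:
#0 VA=0x886006122B3 (r,kernel):
  lvl0: tbl 0x2A, slot 17 ⇒ 0x2E007 (P1/RW1/US1/PS0)
  lvl1: tbl 0x2E, slot 24 ⇒ 0x32007 (P1/RW1/US1/PS0)
  lvl2: tbl 0x32, slot 3 ⇒ 0x33007 (P1/RW1/US1/PS0)
  lvl3: tbl 0x33, slot 18 ⇒ 0x36007 (P1/RW1/US1/PS0)
  ⇒ phys 0x362B3  [4 reads]
#1 VA=0x102C3210D18 (r,kernel):
  lvl0: tbl 0x2A, slot 2 ⇒ 0x3A007 (P1/RW1/US1/PS0)
  lvl1: tbl 0x3A, slot 11 ⇒ 0x3C007 (P1/RW1/US1/PS0)
  lvl2: tbl 0x3C, slot 25 ⇒ 0x3F007 (P1/RW1/US1/PS0)
  lvl3: tbl 0x3F, slot 16 ⇒ 0x42007 (P1/RW1/US1/PS0)
  ⇒ phys 0x42D18  [4 reads]
#2 VA=0x102C3210D18 (r,kernel):
  TLB hit vpn=0x102C3210 → PA=0x42D18

Access #0 PA: 0x362B3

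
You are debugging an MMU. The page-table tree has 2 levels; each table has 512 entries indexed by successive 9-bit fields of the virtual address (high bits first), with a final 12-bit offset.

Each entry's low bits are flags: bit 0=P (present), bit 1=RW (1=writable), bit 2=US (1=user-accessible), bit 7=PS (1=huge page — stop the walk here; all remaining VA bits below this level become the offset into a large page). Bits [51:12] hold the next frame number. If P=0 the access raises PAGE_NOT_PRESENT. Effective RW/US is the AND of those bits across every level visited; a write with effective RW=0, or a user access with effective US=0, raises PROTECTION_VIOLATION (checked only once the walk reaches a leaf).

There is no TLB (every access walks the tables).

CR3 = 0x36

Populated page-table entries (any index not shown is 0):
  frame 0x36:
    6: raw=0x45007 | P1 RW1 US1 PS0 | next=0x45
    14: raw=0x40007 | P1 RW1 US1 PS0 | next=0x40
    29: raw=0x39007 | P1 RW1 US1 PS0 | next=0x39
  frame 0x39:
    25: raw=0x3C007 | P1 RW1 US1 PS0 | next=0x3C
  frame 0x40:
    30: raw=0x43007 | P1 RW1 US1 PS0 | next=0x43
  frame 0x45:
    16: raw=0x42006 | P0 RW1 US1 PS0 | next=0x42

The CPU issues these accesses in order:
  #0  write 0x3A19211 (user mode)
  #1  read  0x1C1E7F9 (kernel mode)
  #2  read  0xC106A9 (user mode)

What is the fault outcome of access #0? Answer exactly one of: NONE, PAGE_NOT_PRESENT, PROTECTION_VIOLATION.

Per-access translation:
#0 VA=0x3A19211 (w,user):
  [0] read 0x36 idx=29: raw=0x39007 flags P=1 W=1 U=1 S=0
  [1] read 0x39 idx=25: raw=0x3C007 flags P=1 W=1 U=1 S=0
  → PA=0x3C211  (2 entries read)
#1 VA=0x1C1E7F9 (r,kernel):
  [0] read 0x36 idx=14: raw=0x40007 flags P=1 W=1 U=1 S=0
  [1] read 0x40 idx=30: raw=0x43007 flags P=1 W=1 U=1 S=0
  → PA=0x437F9  (2 entries read)
#2 VA=0xC106A9 (r,user):
  [0] read 0x36 idx=6: raw=0x45007 flags P=1 W=1 U=1 S=0
  [1] read 0x45 idx=16: raw=0x42006 flags P=0 W=1 U=1 S=0
  ⇒ fault: PAGE_NOT_PRESENT  — 2 lookups

Access #0 fault: NONE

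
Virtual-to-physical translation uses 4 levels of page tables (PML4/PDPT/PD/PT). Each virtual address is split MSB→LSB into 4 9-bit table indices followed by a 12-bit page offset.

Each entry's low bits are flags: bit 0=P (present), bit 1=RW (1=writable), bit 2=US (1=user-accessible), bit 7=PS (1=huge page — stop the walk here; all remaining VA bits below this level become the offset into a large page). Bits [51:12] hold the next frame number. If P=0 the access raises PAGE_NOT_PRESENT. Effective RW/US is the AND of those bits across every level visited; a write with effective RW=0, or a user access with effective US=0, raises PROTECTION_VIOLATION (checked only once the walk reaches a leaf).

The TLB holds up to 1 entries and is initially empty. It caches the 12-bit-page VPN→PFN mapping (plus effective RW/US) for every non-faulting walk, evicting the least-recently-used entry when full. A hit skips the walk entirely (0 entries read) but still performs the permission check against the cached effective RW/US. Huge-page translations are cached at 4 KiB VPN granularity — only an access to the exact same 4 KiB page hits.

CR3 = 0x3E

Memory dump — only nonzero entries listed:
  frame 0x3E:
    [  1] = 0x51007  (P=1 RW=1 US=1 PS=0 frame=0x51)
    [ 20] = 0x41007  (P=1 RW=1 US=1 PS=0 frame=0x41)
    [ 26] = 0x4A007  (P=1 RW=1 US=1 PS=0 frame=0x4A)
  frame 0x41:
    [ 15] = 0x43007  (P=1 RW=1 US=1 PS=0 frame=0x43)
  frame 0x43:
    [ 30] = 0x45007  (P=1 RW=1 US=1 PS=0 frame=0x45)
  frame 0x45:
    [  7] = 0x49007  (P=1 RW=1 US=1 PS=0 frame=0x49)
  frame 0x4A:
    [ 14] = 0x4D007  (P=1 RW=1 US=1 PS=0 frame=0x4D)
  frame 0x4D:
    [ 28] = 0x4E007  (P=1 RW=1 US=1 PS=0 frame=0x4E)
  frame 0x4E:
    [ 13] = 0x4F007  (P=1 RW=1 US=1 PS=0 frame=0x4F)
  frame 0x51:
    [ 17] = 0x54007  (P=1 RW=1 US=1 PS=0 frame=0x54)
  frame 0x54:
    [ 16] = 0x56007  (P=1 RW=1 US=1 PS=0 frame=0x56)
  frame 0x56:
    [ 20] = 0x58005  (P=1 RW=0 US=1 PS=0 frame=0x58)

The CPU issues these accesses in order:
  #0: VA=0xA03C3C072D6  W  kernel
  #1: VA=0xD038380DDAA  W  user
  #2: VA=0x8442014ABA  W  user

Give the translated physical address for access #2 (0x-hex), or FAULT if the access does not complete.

Per-access translation:
#0 VA=0xA03C3C072D6 (w,kernel):
  L0: frame=0x3E idx=20 entry=0x41007 [P=1 RW=1 US=1 PS=0]
  L1: frame=0x41 idx=15 entry=0x43007 [P=1 RW=1 US=1 PS=0]
  L2: frame=0x43 idx=30 entry=0x45007 [P=1 RW=1 US=1 PS=0]
  L3: frame=0x45 idx=7 entry=0x49007 [P=1 RW=1 US=1 PS=0]
  → PA=0x492D6  (4 entries read)
#1 VA=0xD038380DDAA (w,user):
  L0: frame=0x3E idx=26 entry=0x4A007 [P=1 RW=1 US=1 PS=0]
  L1: frame=0x4A idx=14 entry=0x4D007 [P=1 RW=1 US=1 PS=0]
  L2: frame=0x4D idx=28 entry=0x4E007 [P=1 RW=1 US=1 PS=0]
  L3: frame=0x4E idx=13 entry=0x4F007 [P=1 RW=1 US=1 PS=0]
  → PA=0x4FDAA  (4 entries read)
#2 VA=0x8442014ABA (w,user):
  L0: frame=0x3E idx=1 entry=0x51007 [P=1 RW=1 US=1 PS=0]
  L1: frame=0x51 idx=17 entry=0x54007 [P=1 RW=1 US=1 PS=0]
  L2: frame=0x54 idx=16 entry=0x56007 [P=1 RW=1 US=1 PS=0]
  L3: frame=0x56 idx=20 entry=0x58005 [P=1 RW=0 US=1 PS=0]
  ✗ PROTECTION_VIOLATION  [4 reads]

Access #2 PA: FAULT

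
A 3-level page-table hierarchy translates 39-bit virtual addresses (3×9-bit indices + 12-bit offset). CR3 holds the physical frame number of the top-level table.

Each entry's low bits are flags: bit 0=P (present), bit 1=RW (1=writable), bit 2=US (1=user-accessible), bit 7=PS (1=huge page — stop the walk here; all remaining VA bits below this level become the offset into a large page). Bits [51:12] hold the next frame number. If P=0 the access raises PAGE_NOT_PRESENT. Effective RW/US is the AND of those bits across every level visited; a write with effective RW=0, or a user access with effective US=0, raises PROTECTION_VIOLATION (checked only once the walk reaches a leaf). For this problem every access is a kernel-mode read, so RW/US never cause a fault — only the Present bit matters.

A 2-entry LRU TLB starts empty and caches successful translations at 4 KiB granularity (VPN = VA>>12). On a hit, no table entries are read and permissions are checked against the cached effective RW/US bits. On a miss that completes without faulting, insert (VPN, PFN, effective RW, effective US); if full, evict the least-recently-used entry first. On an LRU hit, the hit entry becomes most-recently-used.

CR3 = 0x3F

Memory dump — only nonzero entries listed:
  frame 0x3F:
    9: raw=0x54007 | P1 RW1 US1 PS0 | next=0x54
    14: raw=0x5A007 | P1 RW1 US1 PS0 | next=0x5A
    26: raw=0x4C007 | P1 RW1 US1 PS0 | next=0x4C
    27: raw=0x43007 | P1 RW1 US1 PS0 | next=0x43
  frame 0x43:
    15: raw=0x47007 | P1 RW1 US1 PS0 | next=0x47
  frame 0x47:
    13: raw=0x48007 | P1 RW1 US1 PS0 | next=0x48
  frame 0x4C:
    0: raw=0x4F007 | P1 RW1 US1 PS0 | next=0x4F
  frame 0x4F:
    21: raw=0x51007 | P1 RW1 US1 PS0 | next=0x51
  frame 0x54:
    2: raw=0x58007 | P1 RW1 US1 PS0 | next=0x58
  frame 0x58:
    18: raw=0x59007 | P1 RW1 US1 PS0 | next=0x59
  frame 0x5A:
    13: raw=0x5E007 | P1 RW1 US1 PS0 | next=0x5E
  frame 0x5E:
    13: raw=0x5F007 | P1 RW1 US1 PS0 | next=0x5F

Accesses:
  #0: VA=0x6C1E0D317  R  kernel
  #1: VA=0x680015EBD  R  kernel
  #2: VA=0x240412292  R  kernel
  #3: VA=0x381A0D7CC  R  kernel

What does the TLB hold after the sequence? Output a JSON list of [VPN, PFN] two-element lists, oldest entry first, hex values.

Trace:
#0 VA=0x6C1E0D317 (r,kernel):
  L0: frame=0x3F idx=27 entry=0x43007 [P=1 RW=1 US=1 PS=0]
  L1: frame=0x43 idx=15 entry=0x47007 [P=1 RW=1 US=1 PS=0]
  L2: frame=0x47 idx=13 entry=0x48007 [P=1 RW=1 US=1 PS=0]
  ⇒ phys 0x48317  [3 reads]
#1 VA=0x680015EBD (r,kernel):
  L0: frame=0x3F idx=26 entry=0x4C007 [P=1 RW=1 US=1 PS=0]
  L1: frame=0x4C idx=0 entry=0x4F007 [P=1 RW=1 US=1 PS=0]
  L2: frame=0x4F idx=21 entry=0x51007 [P=1 RW=1 US=1 PS=0]
  ⇒ phys 0x51EBD  [3 reads]
#2 VA=0x240412292 (r,kernel):
  L0: frame=0x3F idx=9 entry=0x54007 [P=1 RW=1 US=1 PS=0]
  L1: frame=0x54 idx=2 entry=0x58007 [P=1 RW=1 US=1 PS=0]
  L2: frame=0x58 idx=18 entry=0x59007 [P=1 RW=1 US=1 PS=0]
  ⇒ phys 0x59292  [3 reads]
#3 VA=0x381A0D7CC (r,kernel):
  L0: frame=0x3F idx=14 entry=0x5A007 [P=1 RW=1 US=1 PS=0]
  L1: frame=0x5A idx=13 entry=0x5E007 [P=1 RW=1 US=1 PS=0]
  L2: frame=0x5E idx=13 entry=0x5F007 [P=1 RW=1 US=1 PS=0]
  ⇒ phys 0x5F7CC  [3 reads]

TLB: [["0x240412", "0x59"], ["0x381A0D", "0x5F"]]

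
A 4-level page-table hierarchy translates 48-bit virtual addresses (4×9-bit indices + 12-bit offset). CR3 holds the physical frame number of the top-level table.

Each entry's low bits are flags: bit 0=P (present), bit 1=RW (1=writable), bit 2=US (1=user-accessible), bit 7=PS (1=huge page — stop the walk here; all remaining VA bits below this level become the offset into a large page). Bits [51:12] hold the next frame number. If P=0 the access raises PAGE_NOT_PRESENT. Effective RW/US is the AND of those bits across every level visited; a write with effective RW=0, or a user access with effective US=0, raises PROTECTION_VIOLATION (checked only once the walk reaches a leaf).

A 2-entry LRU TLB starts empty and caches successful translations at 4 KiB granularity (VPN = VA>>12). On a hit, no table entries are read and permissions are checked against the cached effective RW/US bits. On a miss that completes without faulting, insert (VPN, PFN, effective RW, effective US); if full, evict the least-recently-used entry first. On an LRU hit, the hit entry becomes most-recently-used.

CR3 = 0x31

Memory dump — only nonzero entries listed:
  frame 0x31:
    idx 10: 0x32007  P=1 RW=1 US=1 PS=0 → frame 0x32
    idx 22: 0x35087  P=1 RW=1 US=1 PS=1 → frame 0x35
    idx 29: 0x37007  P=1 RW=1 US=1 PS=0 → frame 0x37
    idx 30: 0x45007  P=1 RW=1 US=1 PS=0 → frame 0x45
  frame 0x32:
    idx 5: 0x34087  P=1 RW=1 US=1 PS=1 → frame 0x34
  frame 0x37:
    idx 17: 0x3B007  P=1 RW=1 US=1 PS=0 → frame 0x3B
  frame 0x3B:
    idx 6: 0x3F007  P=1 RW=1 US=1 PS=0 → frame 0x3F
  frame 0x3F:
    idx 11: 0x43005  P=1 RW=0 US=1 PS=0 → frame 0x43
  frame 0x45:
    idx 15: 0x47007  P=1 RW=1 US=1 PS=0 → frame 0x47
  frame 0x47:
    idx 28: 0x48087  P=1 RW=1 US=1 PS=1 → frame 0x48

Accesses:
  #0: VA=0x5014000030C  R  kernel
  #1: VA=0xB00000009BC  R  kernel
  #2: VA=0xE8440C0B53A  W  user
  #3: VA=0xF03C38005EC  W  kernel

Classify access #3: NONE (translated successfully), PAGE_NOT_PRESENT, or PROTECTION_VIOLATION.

Trace:
#0 VA=0x5014000030C (r,kernel):
  L0: frame=0x31 idx=10 entry=0x32007 [P=1 RW=1 US=1 PS=0]
  L1: frame=0x32 idx=5 entry=0x34087 [P=1 RW=1 US=1 PS=1]
  → PA=0x3430C (huge @L1)  (2 entries read)
#1 VA=0xB00000009BC (r,kernel):
  L0: frame=0x31 idx=22 entry=0x35087 [P=1 RW=1 US=1 PS=1]
  → PA=0x359BC (huge @L0)  (1 entries read)
#2 VA=0xE8440C0B53A (w,user):
  L0: frame=0x31 idx=29 entry=0x37007 [P=1 RW=1 US=1 PS=0]
  L1: frame=0x37 idx=17 entry=0x3B007 [P=1 RW=1 US=1 PS=0]
  L2: frame=0x3B idx=6 entry=0x3F007 [P=1 RW=1 US=1 PS=0]
  L3: frame=0x3F idx=11 entry=0x43005 [P=1 RW=0 US=1 PS=0]
  ⇒ fault: PROTECTION_VIOLATION  — 4 lookups
#3 VA=0xF03C38005EC (w,kernel):
  L0: frame=0x31 idx=30 entry=0x45007 [P=1 RW=1 US=1 PS=0]
  L1: frame=0x45 idx=15 entry=0x47007 [P=1 RW=1 US=1 PS=0]
  L2: frame=0x47 idx=28 entry=0x48087 [P=1 RW=1 US=1 PS=1]
  → PA=0x485EC (huge @L2)  (3 entries read)

Access #3 fault: NONE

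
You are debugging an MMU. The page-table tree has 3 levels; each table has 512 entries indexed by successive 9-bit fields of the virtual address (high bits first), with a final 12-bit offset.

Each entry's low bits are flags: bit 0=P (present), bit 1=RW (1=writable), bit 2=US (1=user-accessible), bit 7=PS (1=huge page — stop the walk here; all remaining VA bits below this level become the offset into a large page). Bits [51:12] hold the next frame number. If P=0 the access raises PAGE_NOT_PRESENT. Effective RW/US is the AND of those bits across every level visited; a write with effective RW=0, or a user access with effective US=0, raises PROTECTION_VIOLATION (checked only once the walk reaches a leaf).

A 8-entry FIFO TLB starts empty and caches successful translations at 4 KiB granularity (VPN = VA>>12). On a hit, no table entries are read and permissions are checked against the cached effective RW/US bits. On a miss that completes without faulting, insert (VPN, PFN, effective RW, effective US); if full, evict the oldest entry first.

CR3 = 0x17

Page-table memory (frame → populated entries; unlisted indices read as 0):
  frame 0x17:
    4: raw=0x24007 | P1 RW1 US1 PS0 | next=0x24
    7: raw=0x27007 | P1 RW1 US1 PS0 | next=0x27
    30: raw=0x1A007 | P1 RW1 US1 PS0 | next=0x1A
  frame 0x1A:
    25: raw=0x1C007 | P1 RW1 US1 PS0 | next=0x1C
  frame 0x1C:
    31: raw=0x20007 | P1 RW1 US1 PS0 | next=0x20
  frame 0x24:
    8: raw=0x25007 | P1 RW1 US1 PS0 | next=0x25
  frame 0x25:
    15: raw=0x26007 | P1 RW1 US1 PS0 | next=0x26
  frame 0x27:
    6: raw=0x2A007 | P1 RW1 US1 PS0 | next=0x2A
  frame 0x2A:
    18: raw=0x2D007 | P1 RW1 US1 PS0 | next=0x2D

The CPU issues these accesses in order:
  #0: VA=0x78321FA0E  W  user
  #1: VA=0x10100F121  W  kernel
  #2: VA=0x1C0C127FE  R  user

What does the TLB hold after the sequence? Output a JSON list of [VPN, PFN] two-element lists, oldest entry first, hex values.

Per-access translation:
#0 VA=0x78321FA0E (w,user):
  L0: frame=0x17 idx=30 entry=0x1A007 [P=1 RW=1 US=1 PS=0]
  L1: frame=0x1A idx=25 entry=0x1C007 [P=1 RW=1 US=1 PS=0]
  L2: frame=0x1C idx=31 entry=0x20007 [P=1 RW=1 US=1 PS=0]
  → PA=0x20A0E  (3 entries read)
#1 VA=0x10100F121 (w,kernel):
  L0: frame=0x17 idx=4 entry=0x24007 [P=1 RW=1 US=1 PS=0]
  L1: frame=0x24 idx=8 entry=0x25007 [P=1 RW=1 US=1 PS=0]
  L2: frame=0x25 idx=15 entry=0x26007 [P=1 RW=1 US=1 PS=0]
  → PA=0x26121  (3 entries read)
#2 VA=0x1C0C127FE (r,user):
  L0: frame=0x17 idx=7 entry=0x27007 [P=1 RW=1 US=1 PS=0]
  L1: frame=0x27 idx=6 entry=0x2A007 [P=1 RW=1 US=1 PS=0]
  L2: frame=0x2A idx=18 entry=0x2D007 [P=1 RW=1 US=1 PS=0]
  → PA=0x2D7FE  (3 entries read)

TLB: [["0x78321F", "0x20"], ["0x10100F", "0x26"], ["0x1C0C12", "0x2D"]]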